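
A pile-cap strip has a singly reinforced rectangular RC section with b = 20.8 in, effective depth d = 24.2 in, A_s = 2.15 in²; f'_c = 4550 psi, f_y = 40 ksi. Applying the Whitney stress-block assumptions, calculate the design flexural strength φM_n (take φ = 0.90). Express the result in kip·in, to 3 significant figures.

φM_n ≈ 1830 kip·in

T = A_s f_y = 2.15 × 40 = 86 kips.
a = T/(0.85 f'_c b) = 86/(0.85 × 4.55 × 20.8) = 1.069 in.
M_n = T(d − a/2) = 86 × (24.2 − 0.5345) = 2035.2 kip·in.
φM_n = 0.90 × 2035.2 = 1831.7 kip·in.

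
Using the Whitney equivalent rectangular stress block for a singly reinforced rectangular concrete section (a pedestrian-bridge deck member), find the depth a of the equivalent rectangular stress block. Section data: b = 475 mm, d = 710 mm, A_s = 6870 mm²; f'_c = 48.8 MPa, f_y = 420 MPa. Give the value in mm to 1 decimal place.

a ≈ 146.4 mm

T = A_s f_y = 6870 × 420 = 2885400 N = 2885.4 kN.
Setting C = 0.85 f'_c a b equal to T: a = 2885400/(0.85 × 48.8 × 475) = 146.4 mm.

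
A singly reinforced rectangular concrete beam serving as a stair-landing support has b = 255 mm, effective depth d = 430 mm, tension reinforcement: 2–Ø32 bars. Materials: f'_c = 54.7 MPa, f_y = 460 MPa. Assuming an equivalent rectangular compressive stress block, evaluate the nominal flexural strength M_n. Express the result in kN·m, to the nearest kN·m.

A_s = 2 × 804 = 1608 mm².
T = A_s f_y = 1608 × 460 = 739680 N = 739.68 kN.
From C = T: a = T/(0.85 f'_c b) = 739680/(0.85 × 54.7 × 255) = 62.39 mm.
M_n = T(d − a/2) = 739.68 kN × (430 − 31.195) mm = 294.99 kN·m.

M_n ≈ 295 kN·m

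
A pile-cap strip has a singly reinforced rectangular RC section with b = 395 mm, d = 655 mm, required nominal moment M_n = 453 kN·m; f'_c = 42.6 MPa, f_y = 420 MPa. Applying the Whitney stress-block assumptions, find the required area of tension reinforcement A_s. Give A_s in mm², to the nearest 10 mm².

With M_n = 0.85 f'_c a b (d − a/2), solve the quadratic for a:
a = d − √(d² − 2M_n/(0.85 f'_c b)) = 655 − √(655² − 2 × 453×10⁶/(0.85 × 42.6 × 395)) = 50.28 mm.
A_s = 0.85 f'_c a b / f_y = 0.85 × 42.6 × 50.28 × 395 / 420 = 1712.3 mm².

A_s ≈ 1710 mm²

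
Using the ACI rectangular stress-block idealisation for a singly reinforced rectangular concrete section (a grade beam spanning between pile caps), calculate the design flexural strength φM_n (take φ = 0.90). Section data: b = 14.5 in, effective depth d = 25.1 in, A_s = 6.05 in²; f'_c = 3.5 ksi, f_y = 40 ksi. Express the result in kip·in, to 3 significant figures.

T = A_s f_y = 6.05 × 40 = 242 kips.
a = T/(0.85 f'_c b) = 242/(0.85 × 3.5 × 14.5) = 5.610 in.
M_n = T(d − a/2) = 242 × (25.1 − 2.805) = 5395.4 kip·in.
φM_n = 0.90 × 5395.4 = 4855.9 kip·in.

φM_n ≈ 4860 kip·in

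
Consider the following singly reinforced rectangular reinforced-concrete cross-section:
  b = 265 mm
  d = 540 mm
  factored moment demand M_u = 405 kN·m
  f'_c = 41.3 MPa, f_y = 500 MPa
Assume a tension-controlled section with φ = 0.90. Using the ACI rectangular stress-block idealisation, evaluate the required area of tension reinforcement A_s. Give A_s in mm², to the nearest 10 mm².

A_s ≈ 1830 mm²

M_n = M_u/φ = 405/0.90 = 450 kN·m.
With M_n = 0.85 f'_c a b (d − a/2), solve the quadratic for a:
a = d − √(d² − 2M_n/(0.85 f'_c b)) = 540 − √(540² − 2 × 450×10⁶/(0.85 × 41.3 × 265)) = 98.58 mm.
A_s = 0.85 f'_c a b / f_y = 0.85 × 41.3 × 98.58 × 265 / 500 = 1834.1 mm².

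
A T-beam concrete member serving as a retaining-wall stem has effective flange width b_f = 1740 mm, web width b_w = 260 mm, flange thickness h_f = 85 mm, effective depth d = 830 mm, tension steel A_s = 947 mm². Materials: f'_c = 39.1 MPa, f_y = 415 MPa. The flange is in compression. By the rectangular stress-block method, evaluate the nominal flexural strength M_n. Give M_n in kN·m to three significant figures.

M_n ≈ 325 kN·m

Tension: T = A_s f_y = 947 × 415 = 393005 N.
Try a within the flange: a = T/(0.85 f'_c b_f) = 393005/(0.85 × 39.1 × 1740) = 6.80 mm.
Since a = 6.80 ≤ h_f = 85 mm, the stress block lies entirely in the flange; analyse as a rectangular beam of width b_f.
M_n = T(d − a/2) = 393005 × (830 − 3.4) = 324.86 × 10⁶ N·mm.
M_n = 324.86 kN·m.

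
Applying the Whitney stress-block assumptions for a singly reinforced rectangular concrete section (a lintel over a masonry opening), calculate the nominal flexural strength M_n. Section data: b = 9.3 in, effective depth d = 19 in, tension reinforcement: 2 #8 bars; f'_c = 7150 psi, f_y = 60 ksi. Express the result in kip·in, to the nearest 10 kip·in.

A_s = 2 × 0.79 = 1.58 in².
T = A_s f_y = 1.58 × 60 = 94.8 kips.
a = T/(0.85 f'_c b) = 94.8/(0.85 × 7.15 × 9.3) = 1.677 in.
M_n = T(d − a/2) = 94.8 × (19 − 0.8385) = 1721.7 kip·in.

M_n ≈ 1720 kip·in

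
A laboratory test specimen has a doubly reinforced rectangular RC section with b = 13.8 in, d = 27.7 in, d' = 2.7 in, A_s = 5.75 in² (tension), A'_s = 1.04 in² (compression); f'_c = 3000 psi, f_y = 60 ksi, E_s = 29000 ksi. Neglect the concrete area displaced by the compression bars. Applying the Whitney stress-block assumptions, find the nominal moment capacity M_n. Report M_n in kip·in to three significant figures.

M_n ≈ 8250 kip·in

Assume both steels yield.
a = (A_s − A'_s) f_y/(0.85 f'_c b) = (5.75 − 1.04) × 60/(0.85 × 3 × 13.8) = 8.031 in.
c = a/β₁ = 8.031/0.85 = 9.448 in; ε'_s = 0.003(c − d')/c = 0.0021 ≥ ε_y = 0.0021, so the compression steel yields.
M_n = (A_s − A'_s) f_y (d − a/2) + A'_s f_y (d − d') = 282.6 × (27.7 − 4.0155) + 62.4 × (27.7 − 2.7) = 6693.2 + 1560.0 = 8253.2 kip·in.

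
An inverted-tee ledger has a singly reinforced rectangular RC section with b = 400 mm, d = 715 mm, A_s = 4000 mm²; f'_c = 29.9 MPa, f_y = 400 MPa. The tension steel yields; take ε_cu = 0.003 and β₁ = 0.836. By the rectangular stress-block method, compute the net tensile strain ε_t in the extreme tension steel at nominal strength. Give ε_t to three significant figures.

ε_t ≈ 0.00839

a = A_s f_y/(0.85 f'_c b) = 157.39 mm.
β₁ = 0.836, so c = a/β₁ = 157.39/0.836 = 188.27 mm.
From the linear strain diagram with ε_cu = 0.003: ε_t = 0.003 (d − c)/c = 0.003 × (715 − 188.27)/188.27 = 0.00839.
Since ε_t ≥ 0.005, the section is tension-controlled.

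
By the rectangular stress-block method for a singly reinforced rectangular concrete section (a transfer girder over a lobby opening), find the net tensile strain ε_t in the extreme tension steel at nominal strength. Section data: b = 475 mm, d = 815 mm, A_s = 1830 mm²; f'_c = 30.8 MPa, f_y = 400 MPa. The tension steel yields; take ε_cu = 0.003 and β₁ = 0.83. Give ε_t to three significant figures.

a = A_s f_y/(0.85 f'_c b) = 58.86 mm.
β₁ = 0.83, so c = a/β₁ = 58.86/0.83 = 70.92 mm.
From the linear strain diagram with ε_cu = 0.003: ε_t = 0.003 (d − c)/c = 0.003 × (815 − 70.92)/70.92 = 0.0315.
Since ε_t ≥ 0.005, the section is tension-controlled.

ε_t ≈ 0.0315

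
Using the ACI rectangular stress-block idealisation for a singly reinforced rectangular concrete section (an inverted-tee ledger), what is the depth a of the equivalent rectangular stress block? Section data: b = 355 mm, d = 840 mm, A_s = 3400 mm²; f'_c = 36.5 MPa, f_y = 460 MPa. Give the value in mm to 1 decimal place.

a ≈ 142.0 mm

T = A_s f_y = 3400 × 460 = 1564000 N = 1564 kN.
Setting C = 0.85 f'_c a b equal to T: a = 1564000/(0.85 × 36.5 × 355) = 142.0 mm.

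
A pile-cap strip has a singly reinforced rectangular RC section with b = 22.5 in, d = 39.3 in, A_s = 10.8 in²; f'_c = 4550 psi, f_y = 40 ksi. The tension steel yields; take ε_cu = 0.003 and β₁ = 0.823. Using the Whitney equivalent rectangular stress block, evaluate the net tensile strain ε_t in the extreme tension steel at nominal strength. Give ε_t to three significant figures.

ε_t ≈ 0.0165

a = A_s f_y/(0.85 f'_c b) = 4.964 in.
β₁ = 0.823, so c = a/β₁ = 4.964/0.823 = 6.032 in.
From the linear strain diagram with ε_cu = 0.003: ε_t = 0.003 (d − c)/c = 0.003 × (39.3 − 6.032)/6.032 = 0.0165.
Since ε_t ≥ 0.005, the section is tension-controlled.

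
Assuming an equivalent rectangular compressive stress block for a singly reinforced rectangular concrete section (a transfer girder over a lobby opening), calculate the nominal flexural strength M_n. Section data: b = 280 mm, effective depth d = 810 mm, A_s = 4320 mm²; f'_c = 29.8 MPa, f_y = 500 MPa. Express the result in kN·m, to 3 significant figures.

T = A_s f_y = 4320 × 500 = 2160000 N = 2160 kN.
From C = T: a = T/(0.85 f'_c b) = 2160000/(0.85 × 29.8 × 280) = 304.55 mm.
M_n = T(d − a/2) = 2160 kN × (810 − 152.275) mm = 1420.69 kN·m.

M_n ≈ 1420 kN·m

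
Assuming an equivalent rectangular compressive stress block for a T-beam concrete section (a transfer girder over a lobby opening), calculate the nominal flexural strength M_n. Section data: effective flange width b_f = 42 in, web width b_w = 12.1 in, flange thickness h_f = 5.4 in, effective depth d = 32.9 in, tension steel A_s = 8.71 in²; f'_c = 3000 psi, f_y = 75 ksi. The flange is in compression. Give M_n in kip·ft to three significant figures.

Tension: T = A_s f_y = 8.71 × 75 = 653.25 kips.
Try a within the flange: a = T/(0.85 f'_c b_f) = 653.25/(0.85 × 3 × 42) = 6.099 in.
a = 6.099 > h_f = 5.4 in: the block extends into the web. Split into flange-overhang and web parts.
C_f = 0.85 f'_c (b_f − b_w) h_f = 0.85 × 3 × (42 − 12.1) × 5.4 = 411.7 kips.
Remaining web compression depth: a_w = (T − C_f)/(0.85 f'_c b_w) = (653.25 − 411.7)/(0.85 × 3 × 12.1) = 7.829 in.
M_n = C_f(d − h_f/2) + (T − C_f)(d − a_w/2) = 411.7 × (32.9 − 2.7) + 241.55 × (32.9 − 3.9145) = 12433.3 + 7001.4 = 19434.7 kip·in.
M_n = 19434.7/12 = 1619.56 kip·ft.

M_n ≈ 1620 kip·ft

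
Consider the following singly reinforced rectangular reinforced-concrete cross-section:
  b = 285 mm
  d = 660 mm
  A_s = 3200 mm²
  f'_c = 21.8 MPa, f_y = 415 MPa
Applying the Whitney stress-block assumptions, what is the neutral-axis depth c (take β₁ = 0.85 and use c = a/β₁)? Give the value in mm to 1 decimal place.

c ≈ 295.8 mm

T = A_s f_y = 3200 × 415 = 1328000 N = 1328 kN.
Setting C = 0.85 f'_c a b equal to T: a = 1328000/(0.85 × 21.8 × 285) = 251.465 mm.
With β₁ = 0.85, c = a/β₁ = 251.465/0.85 = 295.8 mm.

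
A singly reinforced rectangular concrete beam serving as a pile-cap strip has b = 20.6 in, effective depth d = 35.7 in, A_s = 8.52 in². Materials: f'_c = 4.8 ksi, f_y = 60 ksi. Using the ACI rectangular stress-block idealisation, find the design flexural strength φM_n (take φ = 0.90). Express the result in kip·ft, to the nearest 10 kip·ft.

φM_n ≈ 1250 kip·ft

T = A_s f_y = 8.52 × 60 = 511.2 kips.
a = T/(0.85 f'_c b) = 511.2/(0.85 × 4.8 × 20.6) = 6.082 in.
M_n = T(d − a/2) = 511.2 × (35.7 − 3.041) = 16695.3 kip·in = 16695.3/12 = 1391.28 kip·ft.
φM_n = 0.90 × 1391.28 = 1252.15 kip·ft.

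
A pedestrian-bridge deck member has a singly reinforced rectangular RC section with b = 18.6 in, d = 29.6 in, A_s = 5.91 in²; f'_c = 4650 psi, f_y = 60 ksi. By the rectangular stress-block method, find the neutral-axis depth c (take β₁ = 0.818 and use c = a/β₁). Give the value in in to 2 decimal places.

T = A_s f_y = 5.91 × 60 = 354.6 kips.
a = T/(0.85 f'_c b) = 354.6/(0.85 × 4.65 × 18.6) = 4.8234 in.
With β₁ = 0.818, c = a/β₁ = 4.8234/0.818 = 5.90 in.

c ≈ 5.90 in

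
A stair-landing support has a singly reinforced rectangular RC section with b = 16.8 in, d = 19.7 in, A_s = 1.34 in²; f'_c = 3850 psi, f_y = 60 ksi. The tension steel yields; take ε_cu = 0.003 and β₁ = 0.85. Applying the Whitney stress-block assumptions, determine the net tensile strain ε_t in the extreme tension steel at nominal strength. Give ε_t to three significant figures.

ε_t ≈ 0.0314

a = A_s f_y/(0.85 f'_c b) = 1.462 in.
β₁ = 0.85, so c = a/β₁ = 1.462/0.85 = 1.720 in.
From the linear strain diagram with ε_cu = 0.003: ε_t = 0.003 (d − c)/c = 0.003 × (19.7 − 1.720)/1.720 = 0.0314.
Since ε_t ≥ 0.005, the section is tension-controlled.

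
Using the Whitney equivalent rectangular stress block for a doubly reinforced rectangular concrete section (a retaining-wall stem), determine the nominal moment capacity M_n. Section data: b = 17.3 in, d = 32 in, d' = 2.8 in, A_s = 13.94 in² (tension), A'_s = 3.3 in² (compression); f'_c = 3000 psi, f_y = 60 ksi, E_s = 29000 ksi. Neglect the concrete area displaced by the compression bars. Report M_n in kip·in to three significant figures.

Assume both steels yield.
a = (A_s − A'_s) f_y/(0.85 f'_c b) = (13.94 − 3.3) × 60/(0.85 × 3 × 17.3) = 14.471 in.
c = a/β₁ = 14.471/0.85 = 17.025 in; ε'_s = 0.003(c − d')/c = 0.0025 ≥ ε_y = 0.0021, so the compression steel yields.
M_n = (A_s − A'_s) f_y (d − a/2) + A'_s f_y (d − d') = 638.4 × (32 − 7.2355) + 198 × (32 − 2.8) = 15809.7 + 5781.6 = 21591.3 kip·in.

M_n ≈ 21600 kip·in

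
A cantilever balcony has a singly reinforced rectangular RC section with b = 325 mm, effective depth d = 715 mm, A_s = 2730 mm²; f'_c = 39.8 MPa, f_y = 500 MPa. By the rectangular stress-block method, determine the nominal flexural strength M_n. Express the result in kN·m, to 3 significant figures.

T = A_s f_y = 2730 × 500 = 1365000 N = 1365 kN.
From C = T: a = T/(0.85 f'_c b) = 1365000/(0.85 × 39.8 × 325) = 124.15 mm.
M_n = T(d − a/2) = 1365 kN × (715 − 62.075) mm = 891.24 kN·m.

M_n ≈ 891 kN·m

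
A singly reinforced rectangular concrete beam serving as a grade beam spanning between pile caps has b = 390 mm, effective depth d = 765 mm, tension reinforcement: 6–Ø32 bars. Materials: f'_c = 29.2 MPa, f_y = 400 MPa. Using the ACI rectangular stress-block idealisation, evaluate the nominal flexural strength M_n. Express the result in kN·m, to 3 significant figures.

A_s = 6 × 804 = 4824 mm².
T = A_s f_y = 4824 × 400 = 1929600 N = 1929.6 kN.
From C = T: a = T/(0.85 f'_c b) = 1929600/(0.85 × 29.2 × 390) = 199.34 mm.
M_n = T(d − a/2) = 1929.6 kN × (765 − 99.67) mm = 1283.82 kN·m.

M_n ≈ 1280 kN·m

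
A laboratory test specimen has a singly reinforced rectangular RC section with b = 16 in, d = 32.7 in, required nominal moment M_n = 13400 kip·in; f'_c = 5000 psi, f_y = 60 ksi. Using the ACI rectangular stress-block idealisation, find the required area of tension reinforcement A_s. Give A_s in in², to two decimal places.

A_s ≈ 7.61 in²

From M_n = 0.85 f'_c a b (d − a/2):
a = d − √(d² − 2M_n/(0.85 f'_c b)) = 32.7 − √(32.7² − 2 × 13400/(0.85 × 5 × 16)) = 6.716 in.
A_s = 0.85 f'_c a b / f_y = 0.85 × 5 × 6.716 × 16 / 60 = 7.611 in².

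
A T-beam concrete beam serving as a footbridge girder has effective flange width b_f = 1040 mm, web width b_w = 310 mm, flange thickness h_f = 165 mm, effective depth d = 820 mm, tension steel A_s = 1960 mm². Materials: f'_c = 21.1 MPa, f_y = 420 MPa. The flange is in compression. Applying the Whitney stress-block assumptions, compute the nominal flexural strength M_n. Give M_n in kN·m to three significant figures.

M_n ≈ 657 kN·m

Tension: T = A_s f_y = 1960 × 420 = 823200 N.
Try a within the flange: a = T/(0.85 f'_c b_f) = 823200/(0.85 × 21.1 × 1040) = 44.13 mm.
Since a = 44.13 ≤ h_f = 165 mm, the stress block lies entirely in the flange; analyse as a rectangular beam of width b_f.
M_n = T(d − a/2) = 823200 × (820 − 22.065) = 656.86 × 10⁶ N·mm.
M_n = 656.86 kN·m.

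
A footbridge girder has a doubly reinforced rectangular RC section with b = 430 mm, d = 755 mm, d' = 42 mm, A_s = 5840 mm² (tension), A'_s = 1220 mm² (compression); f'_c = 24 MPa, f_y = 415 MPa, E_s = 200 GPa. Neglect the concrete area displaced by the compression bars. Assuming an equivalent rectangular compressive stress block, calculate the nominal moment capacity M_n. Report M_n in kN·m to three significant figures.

M_n ≈ 1600 kN·m

Assume both tension and compression steel yield.
Net tension couple steel: A_s − A'_s = 4620 mm².
a = (A_s − A'_s) f_y / (0.85 f'_c b) = 1917300/(0.85 × 24 × 430) = 218.57 mm.
c = a/β₁ = 218.57/0.85 = 257.14 mm; ε'_s = 0.003(c − d')/c = 0.0025 ≥ f_y/E_s = 0.0021, so compression steel does yield.
M_n = (A_s − A'_s) f_y (d − a/2) + A'_s f_y (d − d') = [1917300 × (755 − 109.285) + 506300 × (755 − 42)] × 10⁻⁶ = 1238.03 + 360.99 = 1599.02 kN·m.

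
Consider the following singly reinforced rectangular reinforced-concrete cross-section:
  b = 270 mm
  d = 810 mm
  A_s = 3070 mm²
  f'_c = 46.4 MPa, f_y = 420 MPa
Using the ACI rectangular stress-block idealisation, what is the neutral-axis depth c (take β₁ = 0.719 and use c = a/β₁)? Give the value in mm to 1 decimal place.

c ≈ 168.4 mm

T = A_s f_y = 3070 × 420 = 1289400 N = 1289.4 kN.
Setting C = 0.85 f'_c a b equal to T: a = 1289400/(0.85 × 46.4 × 270) = 121.084 mm.
With β₁ = 0.719, c = a/β₁ = 121.084/0.719 = 168.4 mm.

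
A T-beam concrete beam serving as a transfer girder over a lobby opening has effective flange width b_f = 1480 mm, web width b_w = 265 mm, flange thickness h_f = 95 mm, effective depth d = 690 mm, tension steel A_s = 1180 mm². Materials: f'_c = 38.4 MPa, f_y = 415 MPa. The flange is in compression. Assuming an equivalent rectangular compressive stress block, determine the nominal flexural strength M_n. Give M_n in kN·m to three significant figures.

Tension: T = A_s f_y = 1180 × 415 = 489700 N.
Try a within the flange: a = T/(0.85 f'_c b_f) = 489700/(0.85 × 38.4 × 1480) = 10.14 mm.
Since a = 10.14 ≤ h_f = 95 mm, the stress block lies entirely in the flange; analyse as a rectangular beam of width b_f.
M_n = T(d − a/2) = 489700 × (690 − 5.07) = 335.41 × 10⁶ N·mm.
M_n = 335.41 kN·m.

M_n ≈ 335 kN·m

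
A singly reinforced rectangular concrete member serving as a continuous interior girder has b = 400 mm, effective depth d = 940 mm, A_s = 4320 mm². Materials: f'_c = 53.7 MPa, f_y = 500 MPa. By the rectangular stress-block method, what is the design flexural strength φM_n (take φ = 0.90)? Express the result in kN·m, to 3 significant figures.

T = A_s f_y = 4320 × 500 = 2160000 N = 2160 kN.
From C = T: a = T/(0.85 f'_c b) = 2160000/(0.85 × 53.7 × 400) = 118.30 mm.
M_n = T(d − a/2) = 2160 kN × (940 − 59.15) mm = 1902.64 kN·m.
φM_n = 0.90 × 1902.64 = 1712.38 kN·m.

φM_n ≈ 1710 kN·m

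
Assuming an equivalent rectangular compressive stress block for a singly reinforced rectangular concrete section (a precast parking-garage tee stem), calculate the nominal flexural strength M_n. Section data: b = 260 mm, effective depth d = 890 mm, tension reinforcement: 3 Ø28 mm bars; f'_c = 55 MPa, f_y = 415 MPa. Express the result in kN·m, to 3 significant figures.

A_s = 3 × 616 = 1848 mm².
T = A_s f_y = 1848 × 415 = 766920 N = 766.92 kN.
From C = T: a = T/(0.85 f'_c b) = 766920/(0.85 × 55 × 260) = 63.10 mm.
M_n = T(d − a/2) = 766.92 kN × (890 − 31.55) mm = 658.36 kN·m.

M_n ≈ 658 kN·m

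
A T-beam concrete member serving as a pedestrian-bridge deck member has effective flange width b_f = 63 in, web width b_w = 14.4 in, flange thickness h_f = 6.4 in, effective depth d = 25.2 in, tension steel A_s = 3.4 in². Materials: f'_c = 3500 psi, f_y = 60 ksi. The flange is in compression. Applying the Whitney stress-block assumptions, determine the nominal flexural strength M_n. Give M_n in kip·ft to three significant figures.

M_n ≈ 419 kip·ft

Tension: T = A_s f_y = 3.4 × 60 = 204 kips.
Try a within the flange: a = T/(0.85 f'_c b_f) = 204/(0.85 × 3.5 × 63) = 1.088 in.
Since a = 1.088 ≤ h_f = 6.4 in, the stress block lies entirely in the flange; analyse as a rectangular beam of width b_f.
M_n = T(d − a/2) = 204 × (25.2 − 0.544) = 5029.8 kip·in.
M_n = 5029.8/12 = 419.15 kip·ft.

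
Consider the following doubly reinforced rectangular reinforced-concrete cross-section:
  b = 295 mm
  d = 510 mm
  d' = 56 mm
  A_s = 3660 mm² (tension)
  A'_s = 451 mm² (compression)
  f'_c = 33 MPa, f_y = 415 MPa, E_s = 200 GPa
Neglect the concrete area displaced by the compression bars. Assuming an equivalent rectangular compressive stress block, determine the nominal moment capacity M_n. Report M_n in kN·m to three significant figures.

M_n ≈ 657 kN·m

Assume both tension and compression steel yield.
Net tension couple steel: A_s − A'_s = 3209 mm².
a = (A_s − A'_s) f_y / (0.85 f'_c b) = 1331735/(0.85 × 33 × 295) = 160.94 mm.
c = a/β₁ = 160.94/0.814 = 197.71 mm; ε'_s = 0.003(c − d')/c = 0.0022 ≥ f_y/E_s = 0.0021, so compression steel does yield.
M_n = (A_s − A'_s) f_y (d − a/2) + A'_s f_y (d − d') = [1331735 × (510 − 80.47) + 187165 × (510 − 56)] × 10⁻⁶ = 572.02 + 84.97 = 656.99 kN·m.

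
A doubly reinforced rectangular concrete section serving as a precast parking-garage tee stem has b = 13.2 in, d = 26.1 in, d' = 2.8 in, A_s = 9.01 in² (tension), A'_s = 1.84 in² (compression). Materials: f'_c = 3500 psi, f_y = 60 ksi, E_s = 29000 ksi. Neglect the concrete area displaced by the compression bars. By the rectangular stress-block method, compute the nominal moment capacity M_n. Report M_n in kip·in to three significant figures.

Assume both steels yield.
a = (A_s − A'_s) f_y/(0.85 f'_c b) = (9.01 − 1.84) × 60/(0.85 × 3.5 × 13.2) = 10.955 in.
c = a/β₁ = 10.955/0.85 = 12.888 in; ε'_s = 0.003(c − d')/c = 0.0023 ≥ ε_y = 0.0021, so the compression steel yields.
M_n = (A_s − A'_s) f_y (d − a/2) + A'_s f_y (d − d') = 430.2 × (26.1 − 5.4775) + 110.4 × (26.1 − 2.8) = 8871.8 + 2572.3 = 11444.1 kip·in.

M_n ≈ 11400 kip·in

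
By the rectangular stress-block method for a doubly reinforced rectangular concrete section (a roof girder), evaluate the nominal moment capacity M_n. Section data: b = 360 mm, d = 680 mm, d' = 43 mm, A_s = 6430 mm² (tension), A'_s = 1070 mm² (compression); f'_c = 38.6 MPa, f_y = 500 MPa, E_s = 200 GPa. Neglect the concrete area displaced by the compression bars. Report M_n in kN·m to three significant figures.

M_n ≈ 1860 kN·m

Assume both tension and compression steel yield.
Net tension couple steel: A_s − A'_s = 5360 mm².
a = (A_s − A'_s) f_y / (0.85 f'_c b) = 2680000/(0.85 × 38.6 × 360) = 226.90 mm.
c = a/β₁ = 226.90/0.774 = 293.15 mm; ε'_s = 0.003(c − d')/c = 0.0026 ≥ f_y/E_s = 0.0025, so compression steel does yield.
M_n = (A_s − A'_s) f_y (d − a/2) + A'_s f_y (d − d') = [2680000 × (680 − 113.45) + 535000 × (680 − 43)] × 10⁻⁶ = 1518.35 + 340.80 = 1859.15 kN·m.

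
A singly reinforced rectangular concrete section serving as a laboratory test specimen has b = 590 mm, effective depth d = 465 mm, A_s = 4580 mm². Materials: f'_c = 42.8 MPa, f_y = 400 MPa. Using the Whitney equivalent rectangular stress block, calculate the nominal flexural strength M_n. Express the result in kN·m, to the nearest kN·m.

M_n ≈ 774 kN·m

T = A_s f_y = 4580 × 400 = 1832000 N = 1832 kN.
From C = T: a = T/(0.85 f'_c b) = 1832000/(0.85 × 42.8 × 590) = 85.35 mm.
M_n = T(d − a/2) = 1832 kN × (465 − 42.675) mm = 773.70 kN·m.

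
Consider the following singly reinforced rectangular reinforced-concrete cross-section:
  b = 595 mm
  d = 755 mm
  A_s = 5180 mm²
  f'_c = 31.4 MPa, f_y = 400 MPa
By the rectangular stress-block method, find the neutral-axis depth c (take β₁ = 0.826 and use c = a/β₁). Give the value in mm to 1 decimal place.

c ≈ 158.0 mm

T = A_s f_y = 5180 × 400 = 2072000 N = 2072 kN.
Setting C = 0.85 f'_c a b equal to T: a = 2072000/(0.85 × 31.4 × 595) = 130.474 mm.
With β₁ = 0.826, c = a/β₁ = 130.474/0.826 = 158.0 mm.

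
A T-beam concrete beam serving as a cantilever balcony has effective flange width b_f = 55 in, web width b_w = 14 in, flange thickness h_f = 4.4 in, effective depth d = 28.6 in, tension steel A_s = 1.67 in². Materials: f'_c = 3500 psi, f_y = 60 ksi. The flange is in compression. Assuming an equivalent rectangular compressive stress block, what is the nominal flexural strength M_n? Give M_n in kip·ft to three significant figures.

M_n ≈ 236 kip·ft

Tension: T = A_s f_y = 1.67 × 60 = 100.2 kips.
Try a within the flange: a = T/(0.85 f'_c b_f) = 100.2/(0.85 × 3.5 × 55) = 0.612 in.
Since a = 0.612 ≤ h_f = 4.4 in, the stress block lies entirely in the flange; analyse as a rectangular beam of width b_f.
M_n = T(d − a/2) = 100.2 × (28.6 − 0.306) = 2835.1 kip·in.
M_n = 2835.1/12 = 236.26 kip·ft.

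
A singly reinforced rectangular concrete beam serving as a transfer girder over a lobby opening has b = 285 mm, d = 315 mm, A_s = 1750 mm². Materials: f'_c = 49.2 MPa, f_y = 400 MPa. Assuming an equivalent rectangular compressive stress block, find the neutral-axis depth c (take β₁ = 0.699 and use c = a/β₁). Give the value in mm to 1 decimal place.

c ≈ 84.0 mm

T = A_s f_y = 1750 × 400 = 700000 N = 700 kN.
Setting C = 0.85 f'_c a b equal to T: a = 700000/(0.85 × 49.2 × 285) = 58.731 mm.
With β₁ = 0.699, c = a/β₁ = 58.731/0.699 = 84.0 mm.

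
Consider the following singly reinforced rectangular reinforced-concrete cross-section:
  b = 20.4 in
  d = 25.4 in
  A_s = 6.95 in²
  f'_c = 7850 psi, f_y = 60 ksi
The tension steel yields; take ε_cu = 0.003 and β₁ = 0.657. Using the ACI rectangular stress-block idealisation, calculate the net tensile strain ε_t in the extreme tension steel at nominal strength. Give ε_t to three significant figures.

a = A_s f_y/(0.85 f'_c b) = 3.063 in.
β₁ = 0.657, so c = a/β₁ = 3.063/0.657 = 4.662 in.
From the linear strain diagram with ε_cu = 0.003: ε_t = 0.003 (d − c)/c = 0.003 × (25.4 − 4.662)/4.662 = 0.0133.
Since ε_t ≥ 0.005, the section is tension-controlled.

ε_t ≈ 0.0133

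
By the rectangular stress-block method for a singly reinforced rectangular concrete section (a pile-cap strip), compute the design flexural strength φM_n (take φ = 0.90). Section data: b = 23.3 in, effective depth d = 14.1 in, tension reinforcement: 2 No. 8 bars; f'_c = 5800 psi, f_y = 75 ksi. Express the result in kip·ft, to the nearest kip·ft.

A_s = 2 × 0.79 = 1.58 in².
T = A_s f_y = 1.58 × 75 = 118.5 kips.
a = T/(0.85 f'_c b) = 118.5/(0.85 × 5.8 × 23.3) = 1.032 in.
M_n = T(d − a/2) = 118.5 × (14.1 − 0.516) = 1609.7 kip·in = 1609.7/12 = 134.14 kip·ft.
φM_n = 0.90 × 134.14 = 120.73 kip·ft.

φM_n ≈ 121 kip·ft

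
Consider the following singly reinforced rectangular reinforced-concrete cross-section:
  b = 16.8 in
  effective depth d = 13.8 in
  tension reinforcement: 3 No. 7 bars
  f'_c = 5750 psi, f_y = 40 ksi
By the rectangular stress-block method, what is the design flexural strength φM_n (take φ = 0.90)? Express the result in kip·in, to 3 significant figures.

φM_n ≈ 866 kip·in

A_s = 3 × 0.6 = 1.8 in².
T = A_s f_y = 1.8 × 40 = 72 kips.
a = T/(0.85 f'_c b) = 72/(0.85 × 5.75 × 16.8) = 0.877 in.
M_n = T(d − a/2) = 72 × (13.8 − 0.4385) = 962.0 kip·in.
φM_n = 0.90 × 962.0 = 865.8 kip·in.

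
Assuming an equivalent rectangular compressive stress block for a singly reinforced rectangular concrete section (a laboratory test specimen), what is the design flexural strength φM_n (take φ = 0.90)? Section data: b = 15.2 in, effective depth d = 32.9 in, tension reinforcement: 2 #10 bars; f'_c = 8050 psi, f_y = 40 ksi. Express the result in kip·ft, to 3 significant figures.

A_s = 2 × 1.27 = 2.54 in².
T = A_s f_y = 2.54 × 40 = 101.6 kips.
a = T/(0.85 f'_c b) = 101.6/(0.85 × 8.05 × 15.2) = 0.977 in.
M_n = T(d − a/2) = 101.6 × (32.9 − 0.4885) = 3293.0 kip·in = 3293.0/12 = 274.42 kip·ft.
φM_n = 0.90 × 274.42 = 246.98 kip·ft.

φM_n ≈ 247 kip·ft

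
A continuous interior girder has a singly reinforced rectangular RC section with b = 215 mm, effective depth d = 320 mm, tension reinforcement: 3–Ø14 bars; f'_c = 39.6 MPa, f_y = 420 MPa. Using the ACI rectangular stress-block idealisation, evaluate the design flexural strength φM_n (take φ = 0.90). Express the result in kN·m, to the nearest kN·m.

φM_n ≈ 54 kN·m

A_s = 3 × 154 = 462 mm².
T = A_s f_y = 462 × 420 = 194040 N = 194.04 kN.
From C = T: a = T/(0.85 f'_c b) = 194040/(0.85 × 39.6 × 215) = 26.81 mm.
M_n = T(d − a/2) = 194.04 kN × (320 − 13.405) mm = 59.49 kN·m.
φM_n = 0.90 × 59.49 = 53.54 kN·m.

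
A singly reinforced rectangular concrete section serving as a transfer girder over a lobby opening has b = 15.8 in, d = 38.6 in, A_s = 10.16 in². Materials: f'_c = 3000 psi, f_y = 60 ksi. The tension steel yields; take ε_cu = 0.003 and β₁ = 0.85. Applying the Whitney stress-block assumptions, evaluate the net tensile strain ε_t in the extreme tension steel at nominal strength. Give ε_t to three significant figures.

ε_t ≈ 0.00351

a = A_s f_y/(0.85 f'_c b) = 15.130 in.
β₁ = 0.85, so c = a/β₁ = 15.130/0.85 = 17.800 in.
From the linear strain diagram with ε_cu = 0.003: ε_t = 0.003 (d − c)/c = 0.003 × (38.6 − 17.800)/17.800 = 0.00351.
ε_t < 0.004 — the section is over-reinforced for flexure under ACI limits.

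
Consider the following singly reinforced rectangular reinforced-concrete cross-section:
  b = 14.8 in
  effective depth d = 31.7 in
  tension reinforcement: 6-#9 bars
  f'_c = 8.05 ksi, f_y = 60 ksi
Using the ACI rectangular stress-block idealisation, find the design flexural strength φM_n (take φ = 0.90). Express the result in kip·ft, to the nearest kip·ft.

A_s = 6 × 1 = 6 in².
T = A_s f_y = 6 × 60 = 360 kips.
a = T/(0.85 f'_c b) = 360/(0.85 × 8.05 × 14.8) = 3.555 in.
M_n = T(d − a/2) = 360 × (31.7 − 1.7775) = 10772.1 kip·in = 10772.1/12 = 897.68 kip·ft.
φM_n = 0.90 × 897.68 = 807.91 kip·ft.

φM_n ≈ 808 kip·ft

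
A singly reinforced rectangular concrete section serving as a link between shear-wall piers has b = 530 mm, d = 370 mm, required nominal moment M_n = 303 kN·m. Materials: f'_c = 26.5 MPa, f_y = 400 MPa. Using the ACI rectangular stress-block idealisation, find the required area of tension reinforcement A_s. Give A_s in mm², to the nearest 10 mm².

A_s ≈ 2280 mm²

With M_n = 0.85 f'_c a b (d − a/2), solve the quadratic for a:
a = d − √(d² − 2M_n/(0.85 f'_c b)) = 370 − √(370² − 2 × 303×10⁶/(0.85 × 26.5 × 530)) = 76.51 mm.
A_s = 0.85 f'_c a b / f_y = 0.85 × 26.5 × 76.51 × 530 / 400 = 2283.5 mm².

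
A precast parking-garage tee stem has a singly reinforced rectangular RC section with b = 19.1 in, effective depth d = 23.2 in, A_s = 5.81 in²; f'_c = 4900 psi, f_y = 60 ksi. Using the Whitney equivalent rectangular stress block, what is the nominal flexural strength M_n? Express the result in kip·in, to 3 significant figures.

T = A_s f_y = 5.81 × 60 = 348.6 kips.
a = T/(0.85 f'_c b) = 348.6/(0.85 × 4.9 × 19.1) = 4.382 in.
M_n = T(d − a/2) = 348.6 × (23.2 − 2.191) = 7323.7 kip·in.

M_n ≈ 7320 kip·in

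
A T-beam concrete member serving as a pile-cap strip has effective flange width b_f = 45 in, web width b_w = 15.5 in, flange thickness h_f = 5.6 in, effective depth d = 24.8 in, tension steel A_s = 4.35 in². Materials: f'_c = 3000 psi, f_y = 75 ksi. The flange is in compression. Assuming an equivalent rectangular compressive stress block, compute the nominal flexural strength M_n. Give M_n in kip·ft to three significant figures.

Tension: T = A_s f_y = 4.35 × 75 = 326.25 kips.
Try a within the flange: a = T/(0.85 f'_c b_f) = 326.25/(0.85 × 3 × 45) = 2.843 in.
Since a = 2.843 ≤ h_f = 5.6 in, the stress block lies entirely in the flange; analyse as a rectangular beam of width b_f.
M_n = T(d − a/2) = 326.25 × (24.8 − 1.4215) = 7627.2 kip·in.
M_n = 7627.2/12 = 635.60 kip·ft.

M_n ≈ 636 kip·ft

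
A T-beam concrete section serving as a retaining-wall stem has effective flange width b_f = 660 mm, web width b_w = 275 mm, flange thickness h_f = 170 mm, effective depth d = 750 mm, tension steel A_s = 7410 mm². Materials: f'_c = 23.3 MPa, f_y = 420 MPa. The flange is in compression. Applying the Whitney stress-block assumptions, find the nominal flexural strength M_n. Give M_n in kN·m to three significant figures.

Tension: T = A_s f_y = 7410 × 420 = 3112200 N.
Try a within the flange: a = T/(0.85 f'_c b_f) = 3112200/(0.85 × 23.3 × 660) = 238.09 mm.
a = 238.09 > h_f = 170 mm: the block extends into the web. Split into flange-overhang and web parts.
C_f = 0.85 f'_c (b_f − b_w) h_f = 0.85 × 23.3 × (660 − 275) × 170 = 1296237 N.
Remaining web compression depth: a_w = (T − C_f)/(0.85 f'_c b_w) = (3112200 − 1296237)/(0.85 × 23.3 × 275) = 333.43 mm.
M_n = C_f(d − h_f/2) + (T − C_f)(d − a_w/2) = 1296237 × (750 − 85) + 1815963 × (750 − 166.715) = 862.00 + 1059.22 = 1921.22 × 10⁶ N·mm.
M_n = 1921.22 kN·m.

M_n ≈ 1920 kN·m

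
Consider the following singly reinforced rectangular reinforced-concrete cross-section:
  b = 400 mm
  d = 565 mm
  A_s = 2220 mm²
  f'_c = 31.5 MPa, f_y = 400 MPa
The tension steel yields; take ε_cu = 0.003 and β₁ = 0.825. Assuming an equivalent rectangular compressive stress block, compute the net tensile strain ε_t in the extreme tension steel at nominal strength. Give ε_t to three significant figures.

ε_t ≈ 0.0139

a = A_s f_y/(0.85 f'_c b) = 82.91 mm.
β₁ = 0.825, so c = a/β₁ = 82.91/0.825 = 100.50 mm.
From the linear strain diagram with ε_cu = 0.003: ε_t = 0.003 (d − c)/c = 0.003 × (565 − 100.50)/100.50 = 0.0139.
Since ε_t ≥ 0.005, the section is tension-controlled.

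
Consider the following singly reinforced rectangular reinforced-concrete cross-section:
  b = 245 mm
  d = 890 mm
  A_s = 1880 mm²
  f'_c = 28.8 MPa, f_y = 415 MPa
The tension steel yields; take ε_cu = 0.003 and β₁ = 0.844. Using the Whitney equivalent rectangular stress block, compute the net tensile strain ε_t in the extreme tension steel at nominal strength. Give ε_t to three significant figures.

a = A_s f_y/(0.85 f'_c b) = 130.09 mm.
β₁ = 0.844, so c = a/β₁ = 130.09/0.844 = 154.14 mm.
From the linear strain diagram with ε_cu = 0.003: ε_t = 0.003 (d − c)/c = 0.003 × (890 − 154.14)/154.14 = 0.0143.
Since ε_t ≥ 0.005, the section is tension-controlled.

ε_t ≈ 0.0143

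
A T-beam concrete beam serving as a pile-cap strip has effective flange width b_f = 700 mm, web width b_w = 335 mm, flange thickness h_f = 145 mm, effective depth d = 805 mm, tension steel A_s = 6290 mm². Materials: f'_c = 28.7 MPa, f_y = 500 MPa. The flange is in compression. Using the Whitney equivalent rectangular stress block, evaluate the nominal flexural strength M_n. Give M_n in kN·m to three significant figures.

M_n ≈ 2230 kN·m

Tension: T = A_s f_y = 6290 × 500 = 3145000 N.
Try a within the flange: a = T/(0.85 f'_c b_f) = 3145000/(0.85 × 28.7 × 700) = 184.17 mm.
a = 184.17 > h_f = 145 mm: the block extends into the web. Split into flange-overhang and web parts.
C_f = 0.85 f'_c (b_f − b_w) h_f = 0.85 × 28.7 × (700 − 335) × 145 = 1291105 N.
Remaining web compression depth: a_w = (T − C_f)/(0.85 f'_c b_w) = (3145000 − 1291105)/(0.85 × 28.7 × 335) = 226.85 mm.
M_n = C_f(d − h_f/2) + (T − C_f)(d − a_w/2) = 1291105 × (805 − 72.5) + 1853895 × (805 − 113.425) = 945.73 + 1282.11 = 2227.84 × 10⁶ N·mm.
M_n = 2227.84 kN·m.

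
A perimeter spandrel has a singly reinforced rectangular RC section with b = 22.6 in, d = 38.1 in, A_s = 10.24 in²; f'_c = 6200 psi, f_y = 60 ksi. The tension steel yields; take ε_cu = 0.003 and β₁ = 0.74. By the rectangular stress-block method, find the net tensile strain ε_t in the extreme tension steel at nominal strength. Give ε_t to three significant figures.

a = A_s f_y/(0.85 f'_c b) = 5.159 in.
β₁ = 0.74, so c = a/β₁ = 5.159/0.74 = 6.972 in.
From the linear strain diagram with ε_cu = 0.003: ε_t = 0.003 (d − c)/c = 0.003 × (38.1 − 6.972)/6.972 = 0.0134.
Since ε_t ≥ 0.005, the section is tension-controlled.

ε_t ≈ 0.0134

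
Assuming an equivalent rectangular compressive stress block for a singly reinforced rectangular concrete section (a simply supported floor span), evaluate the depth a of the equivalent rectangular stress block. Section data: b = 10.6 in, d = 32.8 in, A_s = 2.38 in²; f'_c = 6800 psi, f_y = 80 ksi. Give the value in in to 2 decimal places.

a ≈ 3.11 in

T = A_s f_y = 2.38 × 80 = 190.4 kips.
a = T/(0.85 f'_c b) = 190.4/(0.85 × 6.8 × 10.6) = 3.11 in.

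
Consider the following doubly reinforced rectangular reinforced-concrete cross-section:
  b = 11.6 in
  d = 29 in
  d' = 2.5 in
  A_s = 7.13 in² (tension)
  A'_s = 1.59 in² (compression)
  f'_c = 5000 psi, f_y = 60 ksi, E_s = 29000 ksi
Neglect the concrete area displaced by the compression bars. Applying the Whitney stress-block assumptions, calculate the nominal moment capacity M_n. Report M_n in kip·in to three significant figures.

Assume both steels yield.
a = (A_s − A'_s) f_y/(0.85 f'_c b) = (7.13 − 1.59) × 60/(0.85 × 5 × 11.6) = 6.742 in.
c = a/β₁ = 6.742/0.8 = 8.428 in; ε'_s = 0.003(c − d')/c = 0.0021 ≥ ε_y = 0.0021, so the compression steel yields.
M_n = (A_s − A'_s) f_y (d − a/2) + A'_s f_y (d − d') = 332.4 × (29 − 3.371) + 95.4 × (29 − 2.5) = 8519.1 + 2528.1 = 11047.2 kip·in.

M_n ≈ 11000 kip·in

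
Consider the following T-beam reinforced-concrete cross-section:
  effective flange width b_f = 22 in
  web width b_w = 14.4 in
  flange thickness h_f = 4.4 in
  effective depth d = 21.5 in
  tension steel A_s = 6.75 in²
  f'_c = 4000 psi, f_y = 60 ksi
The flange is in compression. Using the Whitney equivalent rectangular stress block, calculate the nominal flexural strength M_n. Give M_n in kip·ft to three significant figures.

M_n ≈ 633 kip·ft

Tension: T = A_s f_y = 6.75 × 60 = 405 kips.
Try a within the flange: a = T/(0.85 f'_c b_f) = 405/(0.85 × 4 × 22) = 5.414 in.
a = 5.414 > h_f = 4.4 in: the block extends into the web. Split into flange-overhang and web parts.
C_f = 0.85 f'_c (b_f − b_w) h_f = 0.85 × 4 × (22 − 14.4) × 4.4 = 113.7 kips.
Remaining web compression depth: a_w = (T − C_f)/(0.85 f'_c b_w) = (405 − 113.7)/(0.85 × 4 × 14.4) = 5.950 in.
M_n = C_f(d − h_f/2) + (T − C_f)(d − a_w/2) = 113.7 × (21.5 − 2.2) + 291.3 × (21.5 − 2.975) = 2194.4 + 5396.3 = 7590.7 kip·in.
M_n = 7590.7/12 = 632.56 kip·ft.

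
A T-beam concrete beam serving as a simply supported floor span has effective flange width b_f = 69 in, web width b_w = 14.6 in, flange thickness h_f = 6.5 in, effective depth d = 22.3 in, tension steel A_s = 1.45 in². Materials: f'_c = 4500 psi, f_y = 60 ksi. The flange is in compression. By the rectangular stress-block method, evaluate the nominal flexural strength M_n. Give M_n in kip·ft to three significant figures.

M_n ≈ 160 kip·ft

Tension: T = A_s f_y = 1.45 × 60 = 87 kips.
Try a within the flange: a = T/(0.85 f'_c b_f) = 87/(0.85 × 4.5 × 69) = 0.330 in.
Since a = 0.330 ≤ h_f = 6.5 in, the stress block lies entirely in the flange; analyse as a rectangular beam of width b_f.
M_n = T(d − a/2) = 87 × (22.3 − 0.165) = 1925.7 kip·in.
M_n = 1925.7/12 = 160.48 kip·ft.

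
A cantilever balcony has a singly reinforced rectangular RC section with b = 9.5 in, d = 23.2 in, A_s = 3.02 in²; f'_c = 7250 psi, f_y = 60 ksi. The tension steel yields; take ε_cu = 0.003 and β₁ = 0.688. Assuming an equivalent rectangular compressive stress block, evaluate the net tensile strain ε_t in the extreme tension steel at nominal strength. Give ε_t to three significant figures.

ε_t ≈ 0.0125

a = A_s f_y/(0.85 f'_c b) = 3.095 in.
β₁ = 0.688, so c = a/β₁ = 3.095/0.688 = 4.499 in.
From the linear strain diagram with ε_cu = 0.003: ε_t = 0.003 (d − c)/c = 0.003 × (23.2 − 4.499)/4.499 = 0.0125.
Since ε_t ≥ 0.005, the section is tension-controlled.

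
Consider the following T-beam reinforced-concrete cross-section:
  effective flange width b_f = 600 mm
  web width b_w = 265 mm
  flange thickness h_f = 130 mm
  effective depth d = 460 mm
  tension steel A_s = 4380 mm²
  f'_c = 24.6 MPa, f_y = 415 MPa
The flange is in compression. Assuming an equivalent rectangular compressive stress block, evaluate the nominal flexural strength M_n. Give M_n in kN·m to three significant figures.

M_n ≈ 703 kN·m

Tension: T = A_s f_y = 4380 × 415 = 1817700 N.
Try a within the flange: a = T/(0.85 f'_c b_f) = 1817700/(0.85 × 24.6 × 600) = 144.88 mm.
a = 144.88 > h_f = 130 mm: the block extends into the web. Split into flange-overhang and web parts.
C_f = 0.85 f'_c (b_f − b_w) h_f = 0.85 × 24.6 × (600 − 265) × 130 = 910631 N.
Remaining web compression depth: a_w = (T − C_f)/(0.85 f'_c b_w) = (1817700 − 910631)/(0.85 × 24.6 × 265) = 163.70 mm.
M_n = C_f(d − h_f/2) + (T − C_f)(d − a_w/2) = 910631 × (460 − 65) + 907069 × (460 − 81.85) = 359.70 + 343.01 = 702.71 × 10⁶ N·mm.
M_n = 702.71 kN·m.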